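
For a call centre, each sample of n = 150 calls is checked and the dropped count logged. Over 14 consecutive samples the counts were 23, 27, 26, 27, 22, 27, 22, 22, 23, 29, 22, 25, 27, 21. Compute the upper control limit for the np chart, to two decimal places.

38.08

p̄ = Σdᵢ / (k·n) = 343 / (14 × 150) = 0.16333
UCL = np̄ + 3·√(np̄(1−p̄)) = 24.5000 + 3 × √(24.5000×0.83667) = 24.5000 + 3 × 4.5275 = 38.0825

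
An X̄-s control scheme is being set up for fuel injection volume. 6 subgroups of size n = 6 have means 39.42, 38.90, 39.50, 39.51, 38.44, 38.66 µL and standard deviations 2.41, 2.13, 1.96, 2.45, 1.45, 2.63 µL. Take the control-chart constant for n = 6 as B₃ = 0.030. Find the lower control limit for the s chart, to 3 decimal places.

0.065

s̄ = (2.41 + 2.13 + 1.96 + 2.45 + 1.45 + 2.63) / 6 = 2.1717
LCL_s = B₃·s̄ = 0.030 × 2.1717 = 0.0651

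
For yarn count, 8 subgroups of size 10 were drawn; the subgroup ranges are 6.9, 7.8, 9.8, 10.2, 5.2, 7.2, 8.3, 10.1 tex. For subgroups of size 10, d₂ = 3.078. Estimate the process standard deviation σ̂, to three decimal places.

2.660

R̄ = (6.9 + 7.8 + 9.8 + 10.2 + 5.2 + 7.2 + 8.3 + 10.1) / 8 = 8.1875
σ̂ = R̄ / d₂ = 8.1875 / 3.078 = 2.6600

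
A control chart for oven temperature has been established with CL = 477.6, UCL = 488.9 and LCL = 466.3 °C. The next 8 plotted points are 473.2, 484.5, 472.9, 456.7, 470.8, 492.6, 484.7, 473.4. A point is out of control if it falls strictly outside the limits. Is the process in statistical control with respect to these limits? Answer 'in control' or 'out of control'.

out of control

Compare each point to [466.3, 488.9]: sample 4 = 456.7 < LCL; sample 6 = 492.6 > UCL.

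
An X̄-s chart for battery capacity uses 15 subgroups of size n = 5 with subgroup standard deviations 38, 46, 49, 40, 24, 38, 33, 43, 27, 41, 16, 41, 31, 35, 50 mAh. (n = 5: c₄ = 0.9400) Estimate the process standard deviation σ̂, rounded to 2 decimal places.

39.15

s̄ = (38 + 46 + 49 + 40 + 24 + 38 + 33 + 43 + 27 + 41 + 16 + 41 + 31 + 35 + 50) / 15 = 36.8000
σ̂ = s̄ / c₄ = 36.8000 / 0.9400 = 39.1489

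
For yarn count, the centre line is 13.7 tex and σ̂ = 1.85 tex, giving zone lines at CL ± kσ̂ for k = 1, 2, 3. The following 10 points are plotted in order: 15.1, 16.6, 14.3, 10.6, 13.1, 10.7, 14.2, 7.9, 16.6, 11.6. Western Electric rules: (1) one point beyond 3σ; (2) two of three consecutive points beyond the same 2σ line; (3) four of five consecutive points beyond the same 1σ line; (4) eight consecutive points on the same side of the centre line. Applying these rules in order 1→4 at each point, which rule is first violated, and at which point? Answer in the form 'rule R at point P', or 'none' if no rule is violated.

rule 1 at point 8

Zone of each point (C = within 1σ̂, B = 1σ̂–2σ̂, A = 2σ̂–3σ̂, * = beyond 3σ̂; sign = side of CL): 1:+C, 2:+B, 3:+C, 4:-B, 5:-C, 6:-B, 7:+C, 8:-*, 9:+B, 10:-B
Rule 1 (one point beyond the 3σ limits) is satisfied at point 8.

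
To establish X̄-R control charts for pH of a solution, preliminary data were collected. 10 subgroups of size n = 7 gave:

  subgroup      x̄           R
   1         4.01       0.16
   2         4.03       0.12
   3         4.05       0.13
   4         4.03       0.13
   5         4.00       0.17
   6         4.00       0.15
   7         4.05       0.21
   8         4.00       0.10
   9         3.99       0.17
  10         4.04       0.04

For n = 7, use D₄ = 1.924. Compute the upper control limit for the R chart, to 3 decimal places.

0.266

R̄ = (0.16 + 0.12 + 0.13 + 0.13 + 0.17 + 0.15 + 0.21 + 0.10 + 0.17 + 0.04) / 10 = 1.3800 / 10 = 0.1380
UCL_R = D₄·R̄ = 1.924 × 0.1380 = 0.2655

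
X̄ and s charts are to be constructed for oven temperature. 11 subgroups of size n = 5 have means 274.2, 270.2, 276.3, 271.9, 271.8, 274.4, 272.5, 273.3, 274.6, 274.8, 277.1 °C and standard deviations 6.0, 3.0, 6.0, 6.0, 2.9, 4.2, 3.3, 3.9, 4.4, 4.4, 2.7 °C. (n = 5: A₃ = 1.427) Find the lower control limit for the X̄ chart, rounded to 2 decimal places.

267.67

X̄̄ = (274.2 + 270.2 + 276.3 + 271.9 + 271.8 + 274.4 + 272.5 + 273.3 + 274.6 + 274.8 + 277.1) / 11 = 273.7364
s̄ = (6.0 + 3.0 + 6.0 + 6.0 + 2.9 + 4.2 + 3.3 + 3.9 + 4.4 + 4.4 + 2.7) / 11 = 4.2545
LCL = X̄̄ − A₃·s̄ = 273.7364 − 1.427 × 4.2545 = 267.6651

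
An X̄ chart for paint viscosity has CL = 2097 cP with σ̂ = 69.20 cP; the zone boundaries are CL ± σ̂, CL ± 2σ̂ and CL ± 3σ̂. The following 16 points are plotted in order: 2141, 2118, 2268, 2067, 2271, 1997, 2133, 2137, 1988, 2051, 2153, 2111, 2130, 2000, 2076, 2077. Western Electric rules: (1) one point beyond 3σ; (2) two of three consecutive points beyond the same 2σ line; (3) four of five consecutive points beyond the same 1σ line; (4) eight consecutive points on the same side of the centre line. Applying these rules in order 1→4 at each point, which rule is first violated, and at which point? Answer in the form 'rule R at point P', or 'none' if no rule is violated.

Zone of each point (C = within 1σ̂, B = 1σ̂–2σ̂, A = 2σ̂–3σ̂, * = beyond 3σ̂; sign = side of CL): 1:+C, 2:+C, 3:+A, 4:-C, 5:+A, 6:-B, 7:+C, 8:+C, 9:-B, 10:-C, 11:+C, 12:+C, 13:+C, 14:-B, 15:-C, 16:-C
Rule 2 (two of three consecutive points beyond the same 2σ limit) is satisfied at point 5.

rule 2 at point 5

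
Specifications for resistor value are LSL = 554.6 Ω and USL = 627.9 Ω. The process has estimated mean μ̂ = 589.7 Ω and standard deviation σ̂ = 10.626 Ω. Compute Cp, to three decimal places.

1.150

Cp = (USL − LSL) / (6σ̂) = (627.9 − 554.6) / (6 × 10.626) = 73.3000 / 63.7560 = 1.1497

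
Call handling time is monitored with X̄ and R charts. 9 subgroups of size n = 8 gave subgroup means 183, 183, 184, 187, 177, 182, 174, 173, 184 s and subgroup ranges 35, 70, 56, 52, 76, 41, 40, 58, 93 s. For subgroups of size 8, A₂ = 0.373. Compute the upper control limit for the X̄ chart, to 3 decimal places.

202.370

X̄̄ = (183 + 183 + 184 + 187 + 177 + 182 + 174 + 173 + 184) / 9 = 1627.0000 / 9 = 180.7778
R̄ = (35 + 70 + 56 + 52 + 76 + 41 + 40 + 58 + 93) / 9 = 521.0000 / 9 = 57.8889
UCL = X̄̄ + A₂·R̄ = 180.7778 + 0.373 × 57.8889 = 202.3703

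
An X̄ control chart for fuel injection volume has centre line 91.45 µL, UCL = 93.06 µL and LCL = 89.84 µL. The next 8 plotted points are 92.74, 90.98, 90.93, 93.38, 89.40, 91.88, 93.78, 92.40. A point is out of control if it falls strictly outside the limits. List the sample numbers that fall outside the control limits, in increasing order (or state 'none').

4, 5, 7

Compare each point to [89.84, 93.06]: sample 4 = 93.38 > UCL; sample 5 = 89.40 < LCL; sample 7 = 93.78 > UCL.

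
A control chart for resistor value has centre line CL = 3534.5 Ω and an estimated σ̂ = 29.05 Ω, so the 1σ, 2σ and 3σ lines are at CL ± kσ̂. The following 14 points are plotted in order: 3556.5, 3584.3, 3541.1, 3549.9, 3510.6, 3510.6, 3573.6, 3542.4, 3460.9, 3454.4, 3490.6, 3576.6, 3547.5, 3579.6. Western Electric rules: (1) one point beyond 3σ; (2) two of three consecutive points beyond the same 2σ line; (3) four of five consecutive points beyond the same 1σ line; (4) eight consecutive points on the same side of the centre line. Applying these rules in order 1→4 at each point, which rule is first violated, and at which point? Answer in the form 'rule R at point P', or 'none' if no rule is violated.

rule 2 at point 10

Zone of each point (C = within 1σ̂, B = 1σ̂–2σ̂, A = 2σ̂–3σ̂, * = beyond 3σ̂; sign = side of CL): 1:+C, 2:+B, 3:+C, 4:+C, 5:-C, 6:-C, 7:+B, 8:+C, 9:-A, 10:-A, 11:-B, 12:+B, 13:+C, 14:+B
Rule 2 (two of three consecutive points beyond the same 2σ limit) is satisfied at point 10.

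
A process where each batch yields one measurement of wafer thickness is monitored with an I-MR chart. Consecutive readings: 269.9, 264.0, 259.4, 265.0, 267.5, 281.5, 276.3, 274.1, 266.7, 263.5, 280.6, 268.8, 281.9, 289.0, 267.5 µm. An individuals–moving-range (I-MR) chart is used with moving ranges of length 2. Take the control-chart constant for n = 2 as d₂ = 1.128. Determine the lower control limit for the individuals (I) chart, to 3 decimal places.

248.689

X̄ = (269.9 + 264.0 + 259.4 + 265.0 + 267.5 + 281.5 + 276.3 + 274.1 + 266.7 + 263.5 + 280.6 + 268.8 + 281.9 + 289.0 + 267.5) / 15 = 271.7133
Moving ranges: 5.9, 4.6, 5.6, 2.5, 14.0, 5.2, 2.2, 7.4, 3.2, 17.1, 11.8, 13.1, 7.1, 21.5; M̄R̄ = 121.2000 / 14 = 8.6571
LCL = X̄ − 3·M̄R̄/d₂ = 271.7133 − 3 × 8.6571 / 1.128 = 248.6890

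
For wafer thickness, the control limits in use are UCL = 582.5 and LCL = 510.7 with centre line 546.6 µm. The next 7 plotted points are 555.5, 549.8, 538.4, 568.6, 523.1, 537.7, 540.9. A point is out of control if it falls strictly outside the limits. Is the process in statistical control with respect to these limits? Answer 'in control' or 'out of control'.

in control

All 7 points lie within [510.7, 582.5].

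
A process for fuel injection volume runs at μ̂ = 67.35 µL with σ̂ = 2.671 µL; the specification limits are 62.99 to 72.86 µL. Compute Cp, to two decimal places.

Cp = (USL − LSL) / (6σ̂) = (72.86 − 62.99) / (6 × 2.671) = 9.8700 / 16.0260 = 0.6159

0.62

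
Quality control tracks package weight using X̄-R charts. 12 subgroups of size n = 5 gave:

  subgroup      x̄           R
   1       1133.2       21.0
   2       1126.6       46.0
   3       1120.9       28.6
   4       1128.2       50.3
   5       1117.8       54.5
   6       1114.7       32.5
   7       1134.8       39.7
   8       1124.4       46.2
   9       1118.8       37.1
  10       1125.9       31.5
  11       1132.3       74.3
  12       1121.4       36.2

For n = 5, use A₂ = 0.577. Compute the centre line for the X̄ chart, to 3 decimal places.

X̄̄ = (1133.2 + 1126.6 + 1120.9 + 1128.2 + 1117.8 + 1114.7 + 1134.8 + 1124.4 + 1118.8 + 1125.9 + 1132.3 + 1121.4) / 12 = 13499.0000 / 12 = 1124.9167
CL = X̄̄ = 1124.9167

1124.917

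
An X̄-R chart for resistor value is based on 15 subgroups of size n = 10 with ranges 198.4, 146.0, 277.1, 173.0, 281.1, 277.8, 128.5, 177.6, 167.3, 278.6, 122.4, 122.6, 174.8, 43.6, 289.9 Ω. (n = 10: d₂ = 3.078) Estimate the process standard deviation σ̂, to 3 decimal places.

R̄ = (198.4 + 146.0 + 277.1 + 173.0 + 281.1 + 277.8 + 128.5 + 177.6 + 167.3 + 278.6 + 122.4 + 122.6 + 174.8 + 43.6 + 289.9) / 15 = 190.5800
σ̂ = R̄ / d₂ = 190.5800 / 3.078 = 61.9168

61.917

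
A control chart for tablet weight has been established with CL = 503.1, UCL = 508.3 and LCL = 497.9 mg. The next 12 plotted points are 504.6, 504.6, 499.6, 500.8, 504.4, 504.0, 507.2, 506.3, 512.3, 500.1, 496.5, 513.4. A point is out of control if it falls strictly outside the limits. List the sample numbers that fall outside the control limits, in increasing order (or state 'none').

Compare each point to [497.9, 508.3]: sample 9 = 512.3 > UCL; sample 11 = 496.5 < LCL; sample 12 = 513.4 > UCL.

9, 11, 12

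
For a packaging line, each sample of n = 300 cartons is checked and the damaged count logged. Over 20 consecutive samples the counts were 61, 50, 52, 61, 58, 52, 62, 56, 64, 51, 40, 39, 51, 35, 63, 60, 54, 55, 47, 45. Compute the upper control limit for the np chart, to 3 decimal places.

p̄ = Σdᵢ / (k·n) = 1056 / (20 × 300) = 0.17600
UCL = np̄ + 3·√(np̄(1−p̄)) = 52.8000 + 3 × √(52.8000×0.82400) = 52.8000 + 3 × 6.5960 = 72.5880

72.588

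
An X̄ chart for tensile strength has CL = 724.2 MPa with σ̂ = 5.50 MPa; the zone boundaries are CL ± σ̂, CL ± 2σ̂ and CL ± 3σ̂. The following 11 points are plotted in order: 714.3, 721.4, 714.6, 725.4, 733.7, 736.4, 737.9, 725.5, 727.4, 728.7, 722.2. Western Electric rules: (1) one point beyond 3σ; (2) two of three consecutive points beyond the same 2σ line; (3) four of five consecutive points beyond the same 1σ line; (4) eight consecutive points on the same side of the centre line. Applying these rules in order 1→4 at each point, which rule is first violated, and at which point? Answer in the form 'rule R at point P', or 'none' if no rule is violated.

rule 2 at point 7

Zone of each point (C = within 1σ̂, B = 1σ̂–2σ̂, A = 2σ̂–3σ̂, * = beyond 3σ̂; sign = side of CL): 1:-B, 2:-C, 3:-B, 4:+C, 5:+B, 6:+A, 7:+A, 8:+C, 9:+C, 10:+C, 11:-C
Rule 2 (two of three consecutive points beyond the same 2σ limit) is satisfied at point 7.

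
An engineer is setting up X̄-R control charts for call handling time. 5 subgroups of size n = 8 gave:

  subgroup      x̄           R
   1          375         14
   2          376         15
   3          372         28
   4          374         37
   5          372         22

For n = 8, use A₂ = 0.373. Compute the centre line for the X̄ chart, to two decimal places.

373.80

X̄̄ = (375 + 376 + 372 + 374 + 372) / 5 = 1869.0000 / 5 = 373.8000
CL = X̄̄ = 373.8000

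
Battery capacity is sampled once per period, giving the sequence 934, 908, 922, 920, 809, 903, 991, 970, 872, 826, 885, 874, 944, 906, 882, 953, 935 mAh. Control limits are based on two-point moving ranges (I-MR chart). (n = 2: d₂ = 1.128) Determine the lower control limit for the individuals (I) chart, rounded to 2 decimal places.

776.40

X̄ = (934 + 908 + 922 + 920 + 809 + 903 + 991 + 970 + 872 + 826 + 885 + 874 + 944 + 906 + 882 + 953 + 935) / 17 = 907.8824
Moving ranges: 26, 14, 2, 111, 94, 88, 21, 98, 46, 59, 11, 70, 38, 24, 71, 18; M̄R̄ = 791.0000 / 16 = 49.4375
LCL = X̄ − 3·M̄R̄/d₂ = 907.8824 − 3 × 49.4375 / 1.128 = 776.3996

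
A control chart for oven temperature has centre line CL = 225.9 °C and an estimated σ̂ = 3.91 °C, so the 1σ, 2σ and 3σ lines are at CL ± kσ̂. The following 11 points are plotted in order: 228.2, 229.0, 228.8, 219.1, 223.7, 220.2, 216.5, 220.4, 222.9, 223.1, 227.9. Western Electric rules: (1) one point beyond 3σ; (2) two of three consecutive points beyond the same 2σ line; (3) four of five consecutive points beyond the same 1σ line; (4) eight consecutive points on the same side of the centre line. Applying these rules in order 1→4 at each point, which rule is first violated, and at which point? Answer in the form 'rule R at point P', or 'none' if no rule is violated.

rule 3 at point 8

Zone of each point (C = within 1σ̂, B = 1σ̂–2σ̂, A = 2σ̂–3σ̂, * = beyond 3σ̂; sign = side of CL): 1:+C, 2:+C, 3:+C, 4:-B, 5:-C, 6:-B, 7:-A, 8:-B, 9:-C, 10:-C, 11:+C
Rule 3 (four of five consecutive points beyond the same 1σ limit) is satisfied at point 8.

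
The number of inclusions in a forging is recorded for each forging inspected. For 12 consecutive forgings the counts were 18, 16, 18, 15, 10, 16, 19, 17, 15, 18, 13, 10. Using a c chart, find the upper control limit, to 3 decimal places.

c̄ = (18 + 16 + 18 + 15 + 10 + 16 + 19 + 17 + 15 + 18 + 13 + 10) / 12 = 185 / 12 = 15.4167
UCL = c̄ + 3√c̄ = 15.4167 + 3 × √15.4167 = 15.4167 + 3 × 3.9264 = 27.1959

27.196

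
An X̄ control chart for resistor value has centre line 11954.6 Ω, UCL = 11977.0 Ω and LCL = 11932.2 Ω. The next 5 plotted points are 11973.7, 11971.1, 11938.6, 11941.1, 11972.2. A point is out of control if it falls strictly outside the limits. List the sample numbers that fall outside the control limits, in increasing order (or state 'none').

none

All 5 points lie within [11932.2, 11977.0].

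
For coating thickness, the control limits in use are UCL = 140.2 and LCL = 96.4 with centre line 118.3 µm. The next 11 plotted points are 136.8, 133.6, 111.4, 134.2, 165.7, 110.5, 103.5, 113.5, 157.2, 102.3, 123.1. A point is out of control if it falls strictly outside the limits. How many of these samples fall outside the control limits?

2

Compare each point to [96.4, 140.2]: sample 5 = 165.7 > UCL; sample 9 = 157.2 > UCL.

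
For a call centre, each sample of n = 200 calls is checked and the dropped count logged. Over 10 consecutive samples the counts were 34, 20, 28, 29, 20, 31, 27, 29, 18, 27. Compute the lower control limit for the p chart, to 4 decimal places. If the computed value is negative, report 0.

p̄ = Σdᵢ / (k·n) = 263 / (10 × 200) = 0.13150
LCL = p̄ − 3·√(p̄(1−p̄)/n) = 0.13150 − 3 × 0.02390 = 0.05981

0.0598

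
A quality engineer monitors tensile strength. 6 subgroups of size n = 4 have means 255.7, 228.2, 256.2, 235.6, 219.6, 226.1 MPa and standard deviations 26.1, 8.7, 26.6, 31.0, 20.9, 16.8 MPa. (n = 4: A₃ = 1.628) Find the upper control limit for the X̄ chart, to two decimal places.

X̄̄ = (255.7 + 228.2 + 256.2 + 235.6 + 219.6 + 226.1) / 6 = 236.9000
s̄ = (26.1 + 8.7 + 26.6 + 31.0 + 20.9 + 16.8) / 6 = 21.6833
UCL = X̄̄ + A₃·s̄ = 236.9000 + 1.628 × 21.6833 = 272.2005

272.20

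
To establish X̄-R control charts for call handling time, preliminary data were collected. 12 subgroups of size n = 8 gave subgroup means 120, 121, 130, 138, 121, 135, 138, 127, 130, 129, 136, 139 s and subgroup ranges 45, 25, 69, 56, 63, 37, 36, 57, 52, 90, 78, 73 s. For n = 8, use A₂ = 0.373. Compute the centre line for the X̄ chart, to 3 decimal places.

130.333

X̄̄ = (120 + 121 + 130 + 138 + 121 + 135 + 138 + 127 + 130 + 129 + 136 + 139) / 12 = 1564.0000 / 12 = 130.3333
CL = X̄̄ = 130.3333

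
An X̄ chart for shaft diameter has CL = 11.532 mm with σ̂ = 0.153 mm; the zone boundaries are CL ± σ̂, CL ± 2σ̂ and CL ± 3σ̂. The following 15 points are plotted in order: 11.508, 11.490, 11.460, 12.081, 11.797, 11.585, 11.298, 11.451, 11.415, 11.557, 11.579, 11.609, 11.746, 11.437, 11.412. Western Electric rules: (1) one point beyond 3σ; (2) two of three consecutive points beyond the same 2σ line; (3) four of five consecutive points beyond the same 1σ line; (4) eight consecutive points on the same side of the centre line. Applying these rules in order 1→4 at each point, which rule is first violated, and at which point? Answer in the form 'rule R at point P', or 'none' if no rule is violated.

Zone of each point (C = within 1σ̂, B = 1σ̂–2σ̂, A = 2σ̂–3σ̂, * = beyond 3σ̂; sign = side of CL): 1:-C, 2:-C, 3:-C, 4:+*, 5:+B, 6:+C, 7:-B, 8:-C, 9:-C, 10:+C, 11:+C, 12:+C, 13:+B, 14:-C, 15:-C
Rule 1 (one point beyond the 3σ limits) is satisfied at point 4.

rule 1 at point 4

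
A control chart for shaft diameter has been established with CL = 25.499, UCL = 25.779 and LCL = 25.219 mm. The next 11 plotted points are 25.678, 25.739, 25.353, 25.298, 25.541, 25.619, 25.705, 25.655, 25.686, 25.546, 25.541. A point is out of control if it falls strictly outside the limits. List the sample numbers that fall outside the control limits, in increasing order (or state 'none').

none

All 11 points lie within [25.219, 25.779].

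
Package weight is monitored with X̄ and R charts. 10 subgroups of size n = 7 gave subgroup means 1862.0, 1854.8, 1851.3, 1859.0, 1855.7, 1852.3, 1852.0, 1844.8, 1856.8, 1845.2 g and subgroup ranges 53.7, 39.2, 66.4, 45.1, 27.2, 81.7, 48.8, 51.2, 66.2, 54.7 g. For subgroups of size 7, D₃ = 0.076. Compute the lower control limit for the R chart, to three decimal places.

4.060

R̄ = (53.7 + 39.2 + 66.4 + 45.1 + 27.2 + 81.7 + 48.8 + 51.2 + 66.2 + 54.7) / 10 = 534.2000 / 10 = 53.4200
LCL_R = D₃·R̄ = 0.076 × 53.4200 = 4.0599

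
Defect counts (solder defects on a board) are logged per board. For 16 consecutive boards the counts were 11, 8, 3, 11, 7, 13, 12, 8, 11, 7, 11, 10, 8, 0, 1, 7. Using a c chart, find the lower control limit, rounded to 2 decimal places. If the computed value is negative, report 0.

0.00

c̄ = (11 + 8 + 3 + 11 + 7 + 13 + 12 + 8 + 11 + 7 + 11 + 10 + 8 + 0 + 1 + 7) / 16 = 128 / 16 = 8.0000
LCL = c̄ − 3√c̄ = 8.0000 − 3 × 2.8284 = -0.4853 → 0 (cannot be negative)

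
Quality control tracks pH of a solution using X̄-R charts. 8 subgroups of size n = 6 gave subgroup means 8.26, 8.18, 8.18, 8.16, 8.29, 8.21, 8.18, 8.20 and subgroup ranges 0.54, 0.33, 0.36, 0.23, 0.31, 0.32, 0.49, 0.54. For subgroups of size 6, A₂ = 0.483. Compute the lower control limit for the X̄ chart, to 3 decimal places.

8.019

X̄̄ = (8.26 + 8.18 + 8.18 + 8.16 + 8.29 + 8.21 + 8.18 + 8.20) / 8 = 65.6600 / 8 = 8.2075
R̄ = (0.54 + 0.33 + 0.36 + 0.23 + 0.31 + 0.32 + 0.49 + 0.54) / 8 = 3.1200 / 8 = 0.3900
LCL = X̄̄ − A₂·R̄ = 8.2075 − 0.483 × 0.3900 = 8.0191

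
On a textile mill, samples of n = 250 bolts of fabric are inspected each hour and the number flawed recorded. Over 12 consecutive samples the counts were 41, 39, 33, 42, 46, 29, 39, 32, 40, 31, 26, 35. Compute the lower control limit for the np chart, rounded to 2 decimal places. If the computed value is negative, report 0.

p̄ = Σdᵢ / (k·n) = 433 / (12 × 250) = 0.14433
LCL = np̄ − 3·√(np̄(1−p̄)) = 36.0833 − 3 × 5.5566 = 19.4137

19.41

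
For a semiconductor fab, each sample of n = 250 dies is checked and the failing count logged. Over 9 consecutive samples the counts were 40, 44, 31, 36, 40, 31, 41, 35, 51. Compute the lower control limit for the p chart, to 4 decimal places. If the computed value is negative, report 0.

p̄ = Σdᵢ / (k·n) = 349 / (9 × 250) = 0.15511
LCL = p̄ − 3·√(p̄(1−p̄)/n) = 0.15511 − 3 × 0.02290 = 0.08642

0.0864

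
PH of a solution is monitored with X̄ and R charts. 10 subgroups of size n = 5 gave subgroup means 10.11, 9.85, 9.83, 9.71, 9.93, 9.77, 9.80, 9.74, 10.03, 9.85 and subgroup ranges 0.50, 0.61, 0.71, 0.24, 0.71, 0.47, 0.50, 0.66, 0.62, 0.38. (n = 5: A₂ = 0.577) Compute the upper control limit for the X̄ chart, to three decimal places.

X̄̄ = (10.11 + 9.85 + 9.83 + 9.71 + 9.93 + 9.77 + 9.80 + 9.74 + 10.03 + 9.85) / 10 = 98.6200 / 10 = 9.8620
R̄ = (0.50 + 0.61 + 0.71 + 0.24 + 0.71 + 0.47 + 0.50 + 0.66 + 0.62 + 0.38) / 10 = 5.4000 / 10 = 0.5400
UCL = X̄̄ + A₂·R̄ = 9.8620 + 0.577 × 0.5400 = 10.1736

10.174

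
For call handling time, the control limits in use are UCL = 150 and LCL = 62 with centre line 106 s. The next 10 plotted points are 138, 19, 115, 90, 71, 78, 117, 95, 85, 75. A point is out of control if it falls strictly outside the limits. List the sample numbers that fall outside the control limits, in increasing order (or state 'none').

Compare each point to [62, 150]: sample 2 = 19 < LCL.

2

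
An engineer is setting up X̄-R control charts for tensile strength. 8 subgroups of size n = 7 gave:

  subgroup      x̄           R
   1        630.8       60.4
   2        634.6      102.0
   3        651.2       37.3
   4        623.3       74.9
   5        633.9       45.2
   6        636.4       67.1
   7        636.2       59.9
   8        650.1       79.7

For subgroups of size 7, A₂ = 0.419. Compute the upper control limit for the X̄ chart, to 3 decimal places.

X̄̄ = (630.8 + 634.6 + 651.2 + 623.3 + 633.9 + 636.4 + 636.2 + 650.1) / 8 = 5096.5000 / 8 = 637.0625
R̄ = (60.4 + 102.0 + 37.3 + 74.9 + 45.2 + 67.1 + 59.9 + 79.7) / 8 = 526.5000 / 8 = 65.8125
UCL = X̄̄ + A₂·R̄ = 637.0625 + 0.419 × 65.8125 = 664.6379

664.638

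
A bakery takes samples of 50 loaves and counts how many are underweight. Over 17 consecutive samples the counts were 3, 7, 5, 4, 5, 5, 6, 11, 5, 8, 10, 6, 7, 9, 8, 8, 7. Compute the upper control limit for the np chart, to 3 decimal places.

13.935

p̄ = Σdᵢ / (k·n) = 114 / (17 × 50) = 0.13412
UCL = np̄ + 3·√(np̄(1−p̄)) = 6.7059 + 3 × √(6.7059×0.86588) = 6.7059 + 3 × 2.4097 = 13.9349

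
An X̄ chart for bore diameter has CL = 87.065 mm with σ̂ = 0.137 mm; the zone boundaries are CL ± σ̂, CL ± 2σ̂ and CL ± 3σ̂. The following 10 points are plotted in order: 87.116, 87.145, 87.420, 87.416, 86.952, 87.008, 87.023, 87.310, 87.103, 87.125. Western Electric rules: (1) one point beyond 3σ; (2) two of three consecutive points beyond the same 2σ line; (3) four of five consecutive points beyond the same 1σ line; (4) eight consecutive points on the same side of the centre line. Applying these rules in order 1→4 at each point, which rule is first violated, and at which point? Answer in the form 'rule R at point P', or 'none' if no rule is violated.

rule 2 at point 4

Zone of each point (C = within 1σ̂, B = 1σ̂–2σ̂, A = 2σ̂–3σ̂, * = beyond 3σ̂; sign = side of CL): 1:+C, 2:+C, 3:+A, 4:+A, 5:-C, 6:-C, 7:-C, 8:+B, 9:+C, 10:+C
Rule 2 (two of three consecutive points beyond the same 2σ limit) is satisfied at point 4.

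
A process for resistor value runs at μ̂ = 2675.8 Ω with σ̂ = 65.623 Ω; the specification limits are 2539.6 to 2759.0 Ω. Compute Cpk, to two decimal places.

Cpu = (USL − μ̂) / (3σ̂) = (2759.0 − 2675.8) / (3 × 65.623) = 0.4226; Cpl = (μ̂ − LSL) / (3σ̂) = (2675.8 − 2539.6) / (3 × 65.623) = 0.6918; Cpk = min(Cpu, Cpl) = 0.4226

0.42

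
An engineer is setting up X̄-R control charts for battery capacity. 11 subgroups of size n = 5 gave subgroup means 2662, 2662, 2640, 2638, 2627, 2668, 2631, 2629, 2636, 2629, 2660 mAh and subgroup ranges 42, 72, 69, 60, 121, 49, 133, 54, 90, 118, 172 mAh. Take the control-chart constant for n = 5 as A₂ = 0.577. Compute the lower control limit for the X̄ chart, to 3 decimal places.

2592.413

X̄̄ = (2662 + 2662 + 2640 + 2638 + 2627 + 2668 + 2631 + 2629 + 2636 + 2629 + 2660) / 11 = 29082.0000 / 11 = 2643.8182
R̄ = (42 + 72 + 69 + 60 + 121 + 49 + 133 + 54 + 90 + 118 + 172) / 11 = 980.0000 / 11 = 89.0909
LCL = X̄̄ − A₂·R̄ = 2643.8182 − 0.577 × 89.0909 = 2592.4127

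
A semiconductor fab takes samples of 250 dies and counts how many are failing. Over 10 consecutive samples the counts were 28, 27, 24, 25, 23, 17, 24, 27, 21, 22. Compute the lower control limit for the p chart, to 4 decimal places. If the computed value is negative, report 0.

p̄ = Σdᵢ / (k·n) = 238 / (10 × 250) = 0.09520
LCL = p̄ − 3·√(p̄(1−p̄)/n) = 0.09520 − 3 × 0.01856 = 0.03951

0.0395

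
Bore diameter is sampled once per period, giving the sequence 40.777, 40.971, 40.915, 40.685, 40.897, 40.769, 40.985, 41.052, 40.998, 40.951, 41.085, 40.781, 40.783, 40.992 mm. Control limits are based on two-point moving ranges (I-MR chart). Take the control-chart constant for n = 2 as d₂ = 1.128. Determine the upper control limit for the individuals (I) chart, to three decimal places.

X̄ = (40.777 + 40.971 + 40.915 + 40.685 + 40.897 + 40.769 + 40.985 + 41.052 + 40.998 + 40.951 + 41.085 + 40.781 + 40.783 + 40.992) / 14 = 40.9029
Moving ranges: 0.194, 0.056, 0.230, 0.212, 0.128, 0.216, 0.067, 0.054, 0.047, 0.134, 0.304, 0.002, 0.209; M̄R̄ = 1.8530 / 13 = 0.1425
UCL = X̄ + 3·M̄R̄/d₂ = 40.9029 + 3 × 0.1425 / 1.128 = 41.2820

41.282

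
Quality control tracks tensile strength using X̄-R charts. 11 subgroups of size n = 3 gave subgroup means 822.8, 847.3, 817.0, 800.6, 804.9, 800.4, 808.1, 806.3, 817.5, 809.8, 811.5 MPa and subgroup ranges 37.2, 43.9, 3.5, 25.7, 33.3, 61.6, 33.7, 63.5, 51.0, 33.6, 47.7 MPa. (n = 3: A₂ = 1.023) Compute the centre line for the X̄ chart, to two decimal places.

X̄̄ = (822.8 + 847.3 + 817.0 + 800.6 + 804.9 + 800.4 + 808.1 + 806.3 + 817.5 + 809.8 + 811.5) / 11 = 8946.2000 / 11 = 813.2909
CL = X̄̄ = 813.2909

813.29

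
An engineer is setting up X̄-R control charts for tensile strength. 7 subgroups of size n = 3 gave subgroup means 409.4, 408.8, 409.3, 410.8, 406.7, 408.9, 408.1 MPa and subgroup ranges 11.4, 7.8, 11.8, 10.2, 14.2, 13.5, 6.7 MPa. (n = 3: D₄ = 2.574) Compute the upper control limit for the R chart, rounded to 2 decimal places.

R̄ = (11.4 + 7.8 + 11.8 + 10.2 + 14.2 + 13.5 + 6.7) / 7 = 75.6000 / 7 = 10.8000
UCL_R = D₄·R̄ = 2.574 × 10.8000 = 27.7992

27.80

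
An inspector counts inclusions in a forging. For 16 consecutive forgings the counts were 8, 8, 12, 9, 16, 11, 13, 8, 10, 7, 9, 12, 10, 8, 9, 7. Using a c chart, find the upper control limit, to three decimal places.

19.210

c̄ = (8 + 8 + 12 + 9 + 16 + 11 + 13 + 8 + 10 + 7 + 9 + 12 + 10 + 8 + 9 + 7) / 16 = 157 / 16 = 9.8125
UCL = c̄ + 3√c̄ = 9.8125 + 3 × √9.8125 = 9.8125 + 3 × 3.1325 = 19.2100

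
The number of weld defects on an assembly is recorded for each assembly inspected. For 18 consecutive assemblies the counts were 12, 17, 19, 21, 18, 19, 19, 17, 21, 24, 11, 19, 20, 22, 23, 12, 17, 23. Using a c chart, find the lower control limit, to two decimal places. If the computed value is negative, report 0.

5.63

c̄ = (12 + 17 + 19 + 21 + 18 + 19 + 19 + 17 + 21 + 24 + 11 + 19 + 20 + 22 + 23 + 12 + 17 + 23) / 18 = 334 / 18 = 18.5556
LCL = c̄ − 3√c̄ = 18.5556 − 3 × 4.3076 = 5.6327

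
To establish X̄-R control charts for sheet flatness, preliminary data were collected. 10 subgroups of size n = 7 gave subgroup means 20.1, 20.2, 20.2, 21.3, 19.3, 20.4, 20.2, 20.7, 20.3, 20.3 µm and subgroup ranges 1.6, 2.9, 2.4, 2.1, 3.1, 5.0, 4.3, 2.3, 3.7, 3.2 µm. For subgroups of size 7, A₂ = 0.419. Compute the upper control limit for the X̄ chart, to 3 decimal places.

X̄̄ = (20.1 + 20.2 + 20.2 + 21.3 + 19.3 + 20.4 + 20.2 + 20.7 + 20.3 + 20.3) / 10 = 203.0000 / 10 = 20.3000
R̄ = (1.6 + 2.9 + 2.4 + 2.1 + 3.1 + 5.0 + 4.3 + 2.3 + 3.7 + 3.2) / 10 = 30.6000 / 10 = 3.0600
UCL = X̄̄ + A₂·R̄ = 20.3000 + 0.419 × 3.0600 = 21.5821

21.582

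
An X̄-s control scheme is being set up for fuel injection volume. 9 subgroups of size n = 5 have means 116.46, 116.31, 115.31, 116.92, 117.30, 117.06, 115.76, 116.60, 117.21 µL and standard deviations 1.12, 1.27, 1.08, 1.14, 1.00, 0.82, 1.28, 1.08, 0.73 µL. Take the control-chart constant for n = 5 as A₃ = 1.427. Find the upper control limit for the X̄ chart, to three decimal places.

118.057

X̄̄ = (116.46 + 116.31 + 115.31 + 116.92 + 117.30 + 117.06 + 115.76 + 116.60 + 117.21) / 9 = 116.5478
s̄ = (1.12 + 1.27 + 1.08 + 1.14 + 1.00 + 0.82 + 1.28 + 1.08 + 0.73) / 9 = 1.0578
UCL = X̄̄ + A₃·s̄ = 116.5478 + 1.427 × 1.0578 = 118.0572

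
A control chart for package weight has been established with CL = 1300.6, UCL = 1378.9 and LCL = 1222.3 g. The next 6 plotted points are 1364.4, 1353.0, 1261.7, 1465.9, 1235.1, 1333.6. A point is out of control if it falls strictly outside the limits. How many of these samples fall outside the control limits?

1

Compare each point to [1222.3, 1378.9]: sample 4 = 1465.9 > UCL.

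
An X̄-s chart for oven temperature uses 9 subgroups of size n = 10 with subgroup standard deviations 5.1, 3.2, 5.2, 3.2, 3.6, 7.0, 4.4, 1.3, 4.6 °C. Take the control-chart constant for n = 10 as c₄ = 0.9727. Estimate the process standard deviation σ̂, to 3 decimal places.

4.295

s̄ = (5.1 + 3.2 + 5.2 + 3.2 + 3.6 + 7.0 + 4.4 + 1.3 + 4.6) / 9 = 4.1778
σ̂ = s̄ / c₄ = 4.1778 / 0.9727 = 4.2950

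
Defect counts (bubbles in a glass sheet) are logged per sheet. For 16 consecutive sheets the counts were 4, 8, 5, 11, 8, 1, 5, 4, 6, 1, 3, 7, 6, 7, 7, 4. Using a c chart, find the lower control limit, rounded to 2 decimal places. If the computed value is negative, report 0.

0.00

c̄ = (4 + 8 + 5 + 11 + 8 + 1 + 5 + 4 + 6 + 1 + 3 + 7 + 6 + 7 + 7 + 4) / 16 = 87 / 16 = 5.4375
LCL = c̄ − 3√c̄ = 5.4375 − 3 × 2.3318 = -1.5580 → 0 (cannot be negative)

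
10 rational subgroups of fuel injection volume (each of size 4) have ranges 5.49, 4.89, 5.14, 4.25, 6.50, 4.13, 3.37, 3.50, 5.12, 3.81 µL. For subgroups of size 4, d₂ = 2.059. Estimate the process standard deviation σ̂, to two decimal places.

2.24

R̄ = (5.49 + 4.89 + 5.14 + 4.25 + 6.50 + 4.13 + 3.37 + 3.50 + 5.12 + 3.81) / 10 = 4.6200
σ̂ = R̄ / d₂ = 4.6200 / 2.059 = 2.2438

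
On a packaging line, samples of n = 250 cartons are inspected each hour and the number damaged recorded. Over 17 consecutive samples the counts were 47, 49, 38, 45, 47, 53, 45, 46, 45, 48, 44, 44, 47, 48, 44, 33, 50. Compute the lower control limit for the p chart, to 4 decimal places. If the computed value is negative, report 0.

p̄ = Σdᵢ / (k·n) = 773 / (17 × 250) = 0.18188
LCL = p̄ − 3·√(p̄(1−p̄)/n) = 0.18188 − 3 × 0.02440 = 0.10869

0.1087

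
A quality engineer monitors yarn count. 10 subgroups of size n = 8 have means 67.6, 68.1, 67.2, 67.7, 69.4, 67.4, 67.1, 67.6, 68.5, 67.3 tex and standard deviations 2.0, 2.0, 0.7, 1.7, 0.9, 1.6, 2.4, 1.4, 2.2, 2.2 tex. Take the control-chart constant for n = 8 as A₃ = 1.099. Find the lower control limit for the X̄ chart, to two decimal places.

65.91

X̄̄ = (67.6 + 68.1 + 67.2 + 67.7 + 69.4 + 67.4 + 67.1 + 67.6 + 68.5 + 67.3) / 10 = 67.7900
s̄ = (2.0 + 2.0 + 0.7 + 1.7 + 0.9 + 1.6 + 2.4 + 1.4 + 2.2 + 2.2) / 10 = 1.7100
LCL = X̄̄ − A₃·s̄ = 67.7900 − 1.099 × 1.7100 = 65.9107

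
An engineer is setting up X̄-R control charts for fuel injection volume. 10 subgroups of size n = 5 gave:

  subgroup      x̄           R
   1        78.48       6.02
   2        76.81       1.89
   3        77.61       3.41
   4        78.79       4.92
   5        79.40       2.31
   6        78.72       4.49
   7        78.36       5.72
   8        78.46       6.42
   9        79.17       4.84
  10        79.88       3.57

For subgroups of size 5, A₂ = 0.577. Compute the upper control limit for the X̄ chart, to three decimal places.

X̄̄ = (78.48 + 76.81 + 77.61 + 78.79 + 79.40 + 78.72 + 78.36 + 78.46 + 79.17 + 79.88) / 10 = 785.6800 / 10 = 78.5680
R̄ = (6.02 + 1.89 + 3.41 + 4.92 + 2.31 + 4.49 + 5.72 + 6.42 + 4.84 + 3.57) / 10 = 43.5900 / 10 = 4.3590
UCL = X̄̄ + A₂·R̄ = 78.5680 + 0.577 × 4.3590 = 81.0831

81.083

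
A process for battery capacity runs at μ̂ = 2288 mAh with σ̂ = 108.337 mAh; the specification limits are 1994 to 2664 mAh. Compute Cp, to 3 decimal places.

1.031

Cp = (USL − LSL) / (6σ̂) = (2664 − 1994) / (6 × 108.337) = 670.0000 / 650.0220 = 1.0307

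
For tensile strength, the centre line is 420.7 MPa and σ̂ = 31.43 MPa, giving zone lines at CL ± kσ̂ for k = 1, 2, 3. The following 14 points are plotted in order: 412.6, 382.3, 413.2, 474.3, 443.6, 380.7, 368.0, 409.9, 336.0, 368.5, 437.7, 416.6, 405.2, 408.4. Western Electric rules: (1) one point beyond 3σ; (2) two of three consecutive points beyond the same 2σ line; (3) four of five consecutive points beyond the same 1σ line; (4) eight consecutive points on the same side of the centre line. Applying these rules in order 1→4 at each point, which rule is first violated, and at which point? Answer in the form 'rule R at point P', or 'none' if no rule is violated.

rule 3 at point 10

Zone of each point (C = within 1σ̂, B = 1σ̂–2σ̂, A = 2σ̂–3σ̂, * = beyond 3σ̂; sign = side of CL): 1:-C, 2:-B, 3:-C, 4:+B, 5:+C, 6:-B, 7:-B, 8:-C, 9:-A, 10:-B, 11:+C, 12:-C, 13:-C, 14:-C
Rule 3 (four of five consecutive points beyond the same 1σ limit) is satisfied at point 10.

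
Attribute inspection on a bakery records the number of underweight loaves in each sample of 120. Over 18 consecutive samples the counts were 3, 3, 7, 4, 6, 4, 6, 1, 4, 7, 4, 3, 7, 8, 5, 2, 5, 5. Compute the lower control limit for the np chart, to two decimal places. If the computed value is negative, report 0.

p̄ = Σdᵢ / (k·n) = 84 / (18 × 120) = 0.03889
LCL = np̄ − 3·√(np̄(1−p̄)) = 4.6667 − 3 × 2.1178 = -1.6868 → 0 (negative, so LCL = 0)

0.00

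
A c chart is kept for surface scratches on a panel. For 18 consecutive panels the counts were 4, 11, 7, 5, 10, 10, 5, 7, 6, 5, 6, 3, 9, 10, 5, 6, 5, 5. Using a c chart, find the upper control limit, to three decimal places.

14.325

c̄ = (4 + 11 + 7 + 5 + 10 + 10 + 5 + 7 + 6 + 5 + 6 + 3 + 9 + 10 + 5 + 6 + 5 + 5) / 18 = 119 / 18 = 6.6111
UCL = c̄ + 3√c̄ = 6.6111 + 3 × √6.6111 = 6.6111 + 3 × 2.5712 = 14.3247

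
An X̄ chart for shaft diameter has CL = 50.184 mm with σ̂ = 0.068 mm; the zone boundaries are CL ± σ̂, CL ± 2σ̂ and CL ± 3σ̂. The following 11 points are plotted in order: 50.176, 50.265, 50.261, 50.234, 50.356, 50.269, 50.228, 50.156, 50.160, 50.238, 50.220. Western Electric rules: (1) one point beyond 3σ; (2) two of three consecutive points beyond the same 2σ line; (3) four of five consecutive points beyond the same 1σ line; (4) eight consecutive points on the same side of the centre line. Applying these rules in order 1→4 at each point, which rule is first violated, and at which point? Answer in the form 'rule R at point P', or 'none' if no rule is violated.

rule 3 at point 6

Zone of each point (C = within 1σ̂, B = 1σ̂–2σ̂, A = 2σ̂–3σ̂, * = beyond 3σ̂; sign = side of CL): 1:-C, 2:+B, 3:+B, 4:+C, 5:+A, 6:+B, 7:+C, 8:-C, 9:-C, 10:+C, 11:+C
Rule 3 (four of five consecutive points beyond the same 1σ limit) is satisfied at point 6.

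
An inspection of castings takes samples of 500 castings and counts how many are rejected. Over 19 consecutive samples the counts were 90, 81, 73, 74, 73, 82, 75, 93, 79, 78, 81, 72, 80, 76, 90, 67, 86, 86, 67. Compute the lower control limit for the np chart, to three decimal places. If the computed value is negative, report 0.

p̄ = Σdᵢ / (k·n) = 1503 / (19 × 500) = 0.15821
LCL = np̄ − 3·√(np̄(1−p̄)) = 79.1053 − 3 × 8.1603 = 54.6245

54.624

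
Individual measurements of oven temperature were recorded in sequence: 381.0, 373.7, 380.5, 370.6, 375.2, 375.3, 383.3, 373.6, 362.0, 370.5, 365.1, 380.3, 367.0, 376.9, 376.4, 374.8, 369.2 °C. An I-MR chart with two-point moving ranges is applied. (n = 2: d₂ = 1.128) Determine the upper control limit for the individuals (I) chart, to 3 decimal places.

X̄ = (381.0 + 373.7 + 380.5 + 370.6 + 375.2 + 375.3 + 383.3 + 373.6 + 362.0 + 370.5 + 365.1 + 380.3 + 367.0 + 376.9 + 376.4 + 374.8 + 369.2) / 17 = 373.8471
Moving ranges: 7.3, 6.8, 9.9, 4.6, 0.1, 8.0, 9.7, 11.6, 8.5, 5.4, 15.2, 13.3, 9.9, 0.5, 1.6, 5.6; M̄R̄ = 118.0000 / 16 = 7.3750
UCL = X̄ + 3·M̄R̄/d₂ = 373.8471 + 3 × 7.3750 / 1.128 = 393.4614

393.461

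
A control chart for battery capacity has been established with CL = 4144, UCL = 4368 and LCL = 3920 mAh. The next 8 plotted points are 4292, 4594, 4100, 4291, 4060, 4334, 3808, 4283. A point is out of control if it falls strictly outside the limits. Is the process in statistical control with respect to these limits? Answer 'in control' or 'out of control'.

Compare each point to [3920, 4368]: sample 2 = 4594 > UCL; sample 7 = 3808 < LCL.

out of control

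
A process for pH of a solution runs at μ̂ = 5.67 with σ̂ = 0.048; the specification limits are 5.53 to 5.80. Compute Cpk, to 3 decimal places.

Cpu = (USL − μ̂) / (3σ̂) = (5.80 − 5.67) / (3 × 0.048) = 0.9028; Cpl = (μ̂ − LSL) / (3σ̂) = (5.67 − 5.53) / (3 × 0.048) = 0.9722; Cpk = min(Cpu, Cpl) = 0.9028

0.903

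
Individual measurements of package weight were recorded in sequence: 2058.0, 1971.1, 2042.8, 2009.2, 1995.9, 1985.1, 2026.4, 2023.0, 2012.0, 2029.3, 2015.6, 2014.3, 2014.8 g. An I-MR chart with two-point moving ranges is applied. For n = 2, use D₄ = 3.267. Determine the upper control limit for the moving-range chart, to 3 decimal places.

Moving ranges: 86.9, 71.7, 33.6, 13.3, 10.8, 41.3, 3.4, 11.0, 17.3, 13.7, 1.3, 0.5; M̄R̄ = 304.8000 / 12 = 25.4000
UCL_MR = D₄·M̄R̄ = 3.267 × 25.4000 = 82.9818

82.982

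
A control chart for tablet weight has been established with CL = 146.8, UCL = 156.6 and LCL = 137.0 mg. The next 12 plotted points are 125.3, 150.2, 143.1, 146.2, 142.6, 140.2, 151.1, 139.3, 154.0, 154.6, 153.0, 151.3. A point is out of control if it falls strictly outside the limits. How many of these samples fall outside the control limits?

1

Compare each point to [137.0, 156.6]: sample 1 = 125.3 < LCL.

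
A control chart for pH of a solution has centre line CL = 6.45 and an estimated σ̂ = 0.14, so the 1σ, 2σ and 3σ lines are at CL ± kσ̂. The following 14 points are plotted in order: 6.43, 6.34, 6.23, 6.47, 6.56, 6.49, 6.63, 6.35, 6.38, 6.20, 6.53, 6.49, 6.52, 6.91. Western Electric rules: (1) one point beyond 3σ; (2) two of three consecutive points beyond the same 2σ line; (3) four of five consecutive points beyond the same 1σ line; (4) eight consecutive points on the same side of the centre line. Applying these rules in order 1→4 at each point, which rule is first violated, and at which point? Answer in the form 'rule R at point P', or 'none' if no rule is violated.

rule 1 at point 14

Zone of each point (C = within 1σ̂, B = 1σ̂–2σ̂, A = 2σ̂–3σ̂, * = beyond 3σ̂; sign = side of CL): 1:-C, 2:-C, 3:-B, 4:+C, 5:+C, 6:+C, 7:+B, 8:-C, 9:-C, 10:-B, 11:+C, 12:+C, 13:+C, 14:+*
Rule 1 (one point beyond the 3σ limits) is satisfied at point 14.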